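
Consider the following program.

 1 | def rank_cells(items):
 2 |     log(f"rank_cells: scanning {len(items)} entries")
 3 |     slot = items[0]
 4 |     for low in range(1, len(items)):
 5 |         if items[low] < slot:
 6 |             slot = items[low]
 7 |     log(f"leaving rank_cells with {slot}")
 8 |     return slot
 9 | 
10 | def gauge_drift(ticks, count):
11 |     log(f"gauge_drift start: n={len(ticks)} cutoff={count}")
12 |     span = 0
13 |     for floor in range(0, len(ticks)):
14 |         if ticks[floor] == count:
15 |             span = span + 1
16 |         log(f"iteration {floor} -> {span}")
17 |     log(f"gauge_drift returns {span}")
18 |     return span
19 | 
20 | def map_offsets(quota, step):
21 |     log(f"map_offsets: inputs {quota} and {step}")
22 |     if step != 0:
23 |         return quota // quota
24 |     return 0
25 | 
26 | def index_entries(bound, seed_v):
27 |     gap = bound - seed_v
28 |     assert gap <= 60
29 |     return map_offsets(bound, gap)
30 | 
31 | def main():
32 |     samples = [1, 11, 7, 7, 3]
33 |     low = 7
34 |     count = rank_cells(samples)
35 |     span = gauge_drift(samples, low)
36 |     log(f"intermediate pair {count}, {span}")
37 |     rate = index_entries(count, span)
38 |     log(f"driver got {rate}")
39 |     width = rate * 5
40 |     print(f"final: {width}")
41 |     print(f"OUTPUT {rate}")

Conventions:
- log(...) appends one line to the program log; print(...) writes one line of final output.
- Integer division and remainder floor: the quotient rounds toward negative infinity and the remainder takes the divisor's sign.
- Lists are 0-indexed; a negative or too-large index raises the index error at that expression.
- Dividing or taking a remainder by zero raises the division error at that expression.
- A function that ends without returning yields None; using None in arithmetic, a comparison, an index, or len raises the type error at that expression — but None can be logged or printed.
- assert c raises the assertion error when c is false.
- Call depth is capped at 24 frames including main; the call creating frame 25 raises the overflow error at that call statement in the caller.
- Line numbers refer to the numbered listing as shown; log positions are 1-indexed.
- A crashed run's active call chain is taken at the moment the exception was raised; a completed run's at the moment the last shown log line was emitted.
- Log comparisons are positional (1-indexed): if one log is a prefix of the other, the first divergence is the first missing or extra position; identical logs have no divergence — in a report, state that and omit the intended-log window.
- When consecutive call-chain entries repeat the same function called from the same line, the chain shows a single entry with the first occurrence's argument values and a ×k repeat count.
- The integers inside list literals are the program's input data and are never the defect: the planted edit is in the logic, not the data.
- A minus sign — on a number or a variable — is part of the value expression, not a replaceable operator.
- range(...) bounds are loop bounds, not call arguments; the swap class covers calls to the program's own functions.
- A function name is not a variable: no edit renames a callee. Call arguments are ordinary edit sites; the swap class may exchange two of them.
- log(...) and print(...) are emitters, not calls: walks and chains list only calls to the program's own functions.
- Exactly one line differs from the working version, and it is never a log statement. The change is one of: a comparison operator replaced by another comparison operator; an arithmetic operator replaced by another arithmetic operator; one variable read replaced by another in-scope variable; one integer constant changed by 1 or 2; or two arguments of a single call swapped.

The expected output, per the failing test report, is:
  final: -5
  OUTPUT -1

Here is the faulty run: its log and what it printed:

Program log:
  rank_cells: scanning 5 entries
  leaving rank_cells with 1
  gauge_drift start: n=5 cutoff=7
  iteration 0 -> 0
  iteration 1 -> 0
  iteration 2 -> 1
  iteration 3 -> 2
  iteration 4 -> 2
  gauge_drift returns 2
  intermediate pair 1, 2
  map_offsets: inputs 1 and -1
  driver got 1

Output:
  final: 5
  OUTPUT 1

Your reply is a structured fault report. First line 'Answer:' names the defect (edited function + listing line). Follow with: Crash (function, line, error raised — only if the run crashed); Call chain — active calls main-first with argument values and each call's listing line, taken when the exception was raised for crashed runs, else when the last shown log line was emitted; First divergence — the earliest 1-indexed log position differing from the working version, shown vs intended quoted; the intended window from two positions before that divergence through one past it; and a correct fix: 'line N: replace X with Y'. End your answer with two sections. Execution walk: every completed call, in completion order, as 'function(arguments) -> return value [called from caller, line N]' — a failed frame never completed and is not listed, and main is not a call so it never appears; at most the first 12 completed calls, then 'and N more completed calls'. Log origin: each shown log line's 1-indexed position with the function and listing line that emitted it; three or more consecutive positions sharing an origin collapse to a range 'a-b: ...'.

Answer: the defect is in map_offsets at line 23.
Key observation: At log position 12 the runs split — shown 'driver got 1', but the working version logs 'driver got -1'.
Call chain: main.
First divergence: position 12 — shown 'driver got 1', intended 'driver got -1'.
Intended log window:
  10: intermediate pair 1, 2
  11: map_offsets: inputs 1 and -1
  12: driver got -1
Execution walk:
  rank_cells([1, 11, 7, 7, 3]) -> 1  [called from main, line 34]
  gauge_drift([1, 11, 7, 7, 3], 7) -> 2  [called from main, line 35]
  map_offsets(1, -1) -> 1  [called from index_entries, line 29]
  index_entries(1, 2) -> 1  [called from main, line 37]
Log origins:
  1: from rank_cells, line 2
  2: from rank_cells, line 7
  3: from gauge_drift, line 11
  4-8: from gauge_drift, line 16
  9: from gauge_drift, line 17
  10: from main, line 36
  11: from map_offsets, line 21
  12: from main, line 38
A correct fix: line 23: replace `quota // quota` with `quota // step`.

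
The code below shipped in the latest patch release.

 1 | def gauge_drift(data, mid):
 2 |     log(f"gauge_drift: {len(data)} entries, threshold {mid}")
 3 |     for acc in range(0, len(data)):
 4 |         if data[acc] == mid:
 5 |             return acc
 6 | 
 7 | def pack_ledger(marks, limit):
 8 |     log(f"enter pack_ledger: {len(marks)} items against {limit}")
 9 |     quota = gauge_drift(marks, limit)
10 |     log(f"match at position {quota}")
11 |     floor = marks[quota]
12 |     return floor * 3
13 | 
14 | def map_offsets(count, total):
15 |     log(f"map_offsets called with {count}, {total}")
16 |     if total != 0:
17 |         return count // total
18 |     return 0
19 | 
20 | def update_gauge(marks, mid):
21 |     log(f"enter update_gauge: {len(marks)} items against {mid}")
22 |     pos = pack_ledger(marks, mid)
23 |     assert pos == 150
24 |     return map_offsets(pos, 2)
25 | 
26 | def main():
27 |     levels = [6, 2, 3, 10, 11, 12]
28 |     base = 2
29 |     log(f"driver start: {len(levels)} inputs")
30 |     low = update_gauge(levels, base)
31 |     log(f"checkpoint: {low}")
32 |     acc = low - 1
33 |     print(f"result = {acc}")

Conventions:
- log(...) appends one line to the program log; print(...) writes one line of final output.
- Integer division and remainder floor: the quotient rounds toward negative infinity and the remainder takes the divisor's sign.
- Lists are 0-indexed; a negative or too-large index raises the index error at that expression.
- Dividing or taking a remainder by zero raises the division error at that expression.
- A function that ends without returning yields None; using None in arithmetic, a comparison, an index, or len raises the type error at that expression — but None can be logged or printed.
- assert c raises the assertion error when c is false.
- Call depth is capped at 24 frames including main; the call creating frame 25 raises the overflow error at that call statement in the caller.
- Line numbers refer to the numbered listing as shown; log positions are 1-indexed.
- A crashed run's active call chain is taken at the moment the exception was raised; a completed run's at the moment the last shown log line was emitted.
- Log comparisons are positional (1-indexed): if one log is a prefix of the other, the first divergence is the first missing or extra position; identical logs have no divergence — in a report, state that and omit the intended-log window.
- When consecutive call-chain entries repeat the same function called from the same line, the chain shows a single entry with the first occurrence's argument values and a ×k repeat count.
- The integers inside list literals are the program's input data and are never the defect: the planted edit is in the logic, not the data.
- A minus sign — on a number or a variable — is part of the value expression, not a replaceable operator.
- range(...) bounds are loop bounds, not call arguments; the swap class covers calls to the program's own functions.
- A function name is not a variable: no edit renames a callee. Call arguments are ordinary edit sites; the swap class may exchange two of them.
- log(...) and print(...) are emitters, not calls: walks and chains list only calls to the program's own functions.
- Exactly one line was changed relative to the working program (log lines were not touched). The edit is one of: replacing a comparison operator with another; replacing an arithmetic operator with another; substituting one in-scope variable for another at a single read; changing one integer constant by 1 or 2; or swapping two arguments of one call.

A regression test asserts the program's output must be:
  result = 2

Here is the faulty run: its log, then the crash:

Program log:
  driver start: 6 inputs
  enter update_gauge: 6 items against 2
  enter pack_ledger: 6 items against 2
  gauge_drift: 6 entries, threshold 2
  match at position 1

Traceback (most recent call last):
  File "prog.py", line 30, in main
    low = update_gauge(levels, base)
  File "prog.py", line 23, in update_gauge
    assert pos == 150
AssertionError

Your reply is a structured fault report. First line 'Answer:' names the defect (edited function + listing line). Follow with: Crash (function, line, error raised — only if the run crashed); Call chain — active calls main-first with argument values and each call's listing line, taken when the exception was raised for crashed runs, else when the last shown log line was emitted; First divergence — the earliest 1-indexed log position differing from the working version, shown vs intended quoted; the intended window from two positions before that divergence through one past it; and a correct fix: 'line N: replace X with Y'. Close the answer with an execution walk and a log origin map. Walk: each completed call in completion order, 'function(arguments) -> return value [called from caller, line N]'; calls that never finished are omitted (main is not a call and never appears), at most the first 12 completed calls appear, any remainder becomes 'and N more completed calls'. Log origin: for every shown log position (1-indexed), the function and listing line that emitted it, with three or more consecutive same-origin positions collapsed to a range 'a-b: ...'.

Answer: the defect is in update_gauge at line 23.
Core observation: Only 5 log lines were emitted before the run died; the intended continuation was 'map_offsets called with 6, 2'.
Crash: update_gauge, line 23, AssertionError.
Call chain: main -> update_gauge([6, 2, 3, 10, 11, 12], 2) (called at line 30).
First divergence: position 6 — after 5 matching lines the faulty run goes silent; intended next line 'map_offsets called with 6, 2'.
Intended log window:
  4: gauge_drift: 6 entries, threshold 2
  5: match at position 1
  6: map_offsets called with 6, 2
  7: checkpoint: 3
Execution walk:
  gauge_drift([6, 2, 3, 10, 11, 12], 2) -> 1  [called from pack_ledger, line 9]
  pack_ledger([6, 2, 3, 10, 11, 12], 2) -> 6  [called from update_gauge, line 22]
Log origin:
  1 — main, line 29
  2 — update_gauge, line 21
  3 — pack_ledger, line 8
  4 — gauge_drift, line 2
  5 — pack_ledger, line 10
A correct fix: line 23: replace `==` with `<=`.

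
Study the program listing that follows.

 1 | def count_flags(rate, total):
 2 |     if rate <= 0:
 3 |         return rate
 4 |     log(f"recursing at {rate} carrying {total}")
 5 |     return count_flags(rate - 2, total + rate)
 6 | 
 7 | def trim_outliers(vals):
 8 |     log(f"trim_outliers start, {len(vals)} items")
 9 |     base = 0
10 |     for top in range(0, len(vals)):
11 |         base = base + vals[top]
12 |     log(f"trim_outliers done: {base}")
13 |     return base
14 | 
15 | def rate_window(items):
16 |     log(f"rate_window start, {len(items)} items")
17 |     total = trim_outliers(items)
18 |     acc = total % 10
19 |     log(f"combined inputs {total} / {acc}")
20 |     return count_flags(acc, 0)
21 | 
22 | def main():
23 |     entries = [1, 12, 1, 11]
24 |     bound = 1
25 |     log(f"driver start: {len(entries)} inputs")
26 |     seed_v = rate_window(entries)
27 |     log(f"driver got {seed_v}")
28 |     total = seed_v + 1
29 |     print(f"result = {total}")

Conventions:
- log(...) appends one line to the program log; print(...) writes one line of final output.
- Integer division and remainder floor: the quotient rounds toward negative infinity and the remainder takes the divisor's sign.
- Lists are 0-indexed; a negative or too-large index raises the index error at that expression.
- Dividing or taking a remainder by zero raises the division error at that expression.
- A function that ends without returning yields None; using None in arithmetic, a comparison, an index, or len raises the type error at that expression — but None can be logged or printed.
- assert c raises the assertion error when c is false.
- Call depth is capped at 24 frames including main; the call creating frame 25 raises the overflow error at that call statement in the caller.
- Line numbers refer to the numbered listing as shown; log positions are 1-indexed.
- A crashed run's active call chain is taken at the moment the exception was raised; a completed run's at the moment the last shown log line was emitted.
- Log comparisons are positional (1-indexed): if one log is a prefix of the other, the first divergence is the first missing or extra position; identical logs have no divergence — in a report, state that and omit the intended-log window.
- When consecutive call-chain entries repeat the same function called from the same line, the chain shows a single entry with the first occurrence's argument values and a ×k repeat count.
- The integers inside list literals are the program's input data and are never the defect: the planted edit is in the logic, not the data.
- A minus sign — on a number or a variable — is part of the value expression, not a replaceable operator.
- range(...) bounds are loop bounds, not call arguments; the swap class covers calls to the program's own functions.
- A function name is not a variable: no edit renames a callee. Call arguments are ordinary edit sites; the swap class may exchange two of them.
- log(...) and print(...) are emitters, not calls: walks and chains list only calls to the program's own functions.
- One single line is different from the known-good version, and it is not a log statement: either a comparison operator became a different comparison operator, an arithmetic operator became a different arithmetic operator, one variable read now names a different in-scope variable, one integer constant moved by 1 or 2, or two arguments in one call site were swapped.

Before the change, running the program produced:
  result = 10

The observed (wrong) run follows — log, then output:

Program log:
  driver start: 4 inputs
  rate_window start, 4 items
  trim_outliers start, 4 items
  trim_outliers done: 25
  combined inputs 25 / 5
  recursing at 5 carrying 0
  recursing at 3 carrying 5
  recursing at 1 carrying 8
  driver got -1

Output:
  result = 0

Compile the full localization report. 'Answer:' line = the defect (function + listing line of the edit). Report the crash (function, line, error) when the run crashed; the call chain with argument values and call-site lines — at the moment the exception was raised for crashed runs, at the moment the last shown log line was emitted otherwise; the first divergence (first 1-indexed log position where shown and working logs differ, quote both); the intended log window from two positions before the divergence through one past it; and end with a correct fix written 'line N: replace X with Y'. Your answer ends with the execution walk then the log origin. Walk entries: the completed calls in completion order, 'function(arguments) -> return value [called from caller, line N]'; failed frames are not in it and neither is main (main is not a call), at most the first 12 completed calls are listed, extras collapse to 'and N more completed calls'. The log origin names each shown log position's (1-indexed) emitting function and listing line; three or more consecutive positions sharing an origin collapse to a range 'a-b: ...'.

Answer: the defect is in count_flags at line 3.
Key fact: At log position 9 the runs split — shown 'driver got -1', but the working version logs 'driver got 9'.
Call chain: main.
First divergence: position 9 — the shown line 'driver got -1' should read 'driver got 9'.
Intended log window:
  7: recursing at 3 carrying 5
  8: recursing at 1 carrying 8
  9: driver got 9
Execution walk:
  trim_outliers([1, 12, 1, 11]) -> 25  [called from rate_window, line 17]
  count_flags(-1, 9) -> -1  [called from count_flags, line 5]
  count_flags(1, 8) -> -1  [called from count_flags, line 5]
  count_flags(3, 5) -> -1  [called from count_flags, line 5]
  count_flags(5, 0) -> -1  [called from rate_window, line 20]
  rate_window([1, 12, 1, 11]) -> -1  [called from main, line 26]
Origin of each log line:
  1: from main, line 25
  2: from rate_window, line 16
  3: from trim_outliers, line 8
  4: from trim_outliers, line 12
  5: from rate_window, line 19
  6-8: from count_flags, line 4
  9: from main, line 27
A correct fix: line 3: replace `rate` with `total`.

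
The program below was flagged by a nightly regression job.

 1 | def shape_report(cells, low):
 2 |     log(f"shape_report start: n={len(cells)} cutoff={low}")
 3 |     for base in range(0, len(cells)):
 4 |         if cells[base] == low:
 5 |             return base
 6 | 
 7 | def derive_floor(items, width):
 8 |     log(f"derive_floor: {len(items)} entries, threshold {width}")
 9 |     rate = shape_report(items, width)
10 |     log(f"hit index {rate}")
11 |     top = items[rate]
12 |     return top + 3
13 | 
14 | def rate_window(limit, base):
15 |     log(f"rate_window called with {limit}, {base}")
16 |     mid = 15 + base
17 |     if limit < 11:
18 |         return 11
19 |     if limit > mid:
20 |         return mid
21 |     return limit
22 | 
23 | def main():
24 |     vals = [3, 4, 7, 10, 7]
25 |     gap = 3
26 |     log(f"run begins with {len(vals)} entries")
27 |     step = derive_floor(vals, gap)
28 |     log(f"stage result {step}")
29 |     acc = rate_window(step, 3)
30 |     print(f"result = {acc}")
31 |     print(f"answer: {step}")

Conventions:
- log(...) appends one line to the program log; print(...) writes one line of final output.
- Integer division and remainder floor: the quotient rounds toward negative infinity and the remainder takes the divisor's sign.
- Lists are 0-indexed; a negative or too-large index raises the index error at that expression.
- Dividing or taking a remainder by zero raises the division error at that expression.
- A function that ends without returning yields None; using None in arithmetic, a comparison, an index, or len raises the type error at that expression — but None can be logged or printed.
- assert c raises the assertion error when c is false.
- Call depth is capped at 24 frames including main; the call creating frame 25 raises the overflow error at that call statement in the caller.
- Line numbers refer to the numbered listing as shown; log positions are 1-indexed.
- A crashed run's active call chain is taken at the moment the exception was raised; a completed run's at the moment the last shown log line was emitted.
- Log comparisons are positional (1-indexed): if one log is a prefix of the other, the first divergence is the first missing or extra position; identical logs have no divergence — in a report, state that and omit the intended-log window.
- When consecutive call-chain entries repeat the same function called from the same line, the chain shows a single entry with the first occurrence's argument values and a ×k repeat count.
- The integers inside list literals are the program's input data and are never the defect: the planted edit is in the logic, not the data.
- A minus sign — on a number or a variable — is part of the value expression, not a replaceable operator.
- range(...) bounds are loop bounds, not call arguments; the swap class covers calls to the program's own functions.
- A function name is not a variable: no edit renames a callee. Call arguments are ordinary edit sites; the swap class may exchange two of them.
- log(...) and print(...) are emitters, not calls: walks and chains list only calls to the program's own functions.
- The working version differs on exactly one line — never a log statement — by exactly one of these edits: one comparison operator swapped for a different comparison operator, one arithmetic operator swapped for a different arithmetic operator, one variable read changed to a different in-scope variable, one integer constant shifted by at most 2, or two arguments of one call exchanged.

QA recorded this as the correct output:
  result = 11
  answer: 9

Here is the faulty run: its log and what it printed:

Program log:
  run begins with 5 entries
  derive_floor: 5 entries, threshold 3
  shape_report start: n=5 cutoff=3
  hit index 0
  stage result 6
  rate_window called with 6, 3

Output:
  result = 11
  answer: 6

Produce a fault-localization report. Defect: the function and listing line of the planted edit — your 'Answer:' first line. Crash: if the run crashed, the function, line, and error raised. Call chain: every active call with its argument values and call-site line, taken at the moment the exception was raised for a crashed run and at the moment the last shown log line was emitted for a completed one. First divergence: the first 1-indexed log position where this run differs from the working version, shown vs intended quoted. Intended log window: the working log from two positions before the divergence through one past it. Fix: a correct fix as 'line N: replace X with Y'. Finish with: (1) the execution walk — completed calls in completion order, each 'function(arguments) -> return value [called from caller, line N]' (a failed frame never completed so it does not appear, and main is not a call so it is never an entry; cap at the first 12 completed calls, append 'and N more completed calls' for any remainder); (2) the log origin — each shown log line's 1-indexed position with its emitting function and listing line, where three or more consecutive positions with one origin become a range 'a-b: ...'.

Answer: the defect is in derive_floor at line 12.
Key observation: Position 5 is the first bad log line: 'stage result 6' should read 'stage result 9'.
Call chain: main -> rate_window(6, 3) (called at line 29).
First divergence: position 5 — the shown line 'stage result 6' should read 'stage result 9'.
Intended log window:
  3: shape_report start: n=5 cutoff=3
  4: hit index 0
  5: stage result 9
  6: rate_window called with 9, 3
Execution walk:
  shape_report([3, 4, 7, 10, 7], 3) -> 0  [called from derive_floor, line 9]
  derive_floor([3, 4, 7, 10, 7], 3) -> 6  [called from main, line 27]
  rate_window(6, 3) -> 11  [called from main, line 29]
Origin of each log line:
  1: logged in main at line 26
  2: logged in derive_floor at line 8
  3: logged in shape_report at line 2
  4: logged in derive_floor at line 10
  5: logged in main at line 28
  6: logged in rate_window at line 15
A correct fix: line 12: replace `+` with `*`.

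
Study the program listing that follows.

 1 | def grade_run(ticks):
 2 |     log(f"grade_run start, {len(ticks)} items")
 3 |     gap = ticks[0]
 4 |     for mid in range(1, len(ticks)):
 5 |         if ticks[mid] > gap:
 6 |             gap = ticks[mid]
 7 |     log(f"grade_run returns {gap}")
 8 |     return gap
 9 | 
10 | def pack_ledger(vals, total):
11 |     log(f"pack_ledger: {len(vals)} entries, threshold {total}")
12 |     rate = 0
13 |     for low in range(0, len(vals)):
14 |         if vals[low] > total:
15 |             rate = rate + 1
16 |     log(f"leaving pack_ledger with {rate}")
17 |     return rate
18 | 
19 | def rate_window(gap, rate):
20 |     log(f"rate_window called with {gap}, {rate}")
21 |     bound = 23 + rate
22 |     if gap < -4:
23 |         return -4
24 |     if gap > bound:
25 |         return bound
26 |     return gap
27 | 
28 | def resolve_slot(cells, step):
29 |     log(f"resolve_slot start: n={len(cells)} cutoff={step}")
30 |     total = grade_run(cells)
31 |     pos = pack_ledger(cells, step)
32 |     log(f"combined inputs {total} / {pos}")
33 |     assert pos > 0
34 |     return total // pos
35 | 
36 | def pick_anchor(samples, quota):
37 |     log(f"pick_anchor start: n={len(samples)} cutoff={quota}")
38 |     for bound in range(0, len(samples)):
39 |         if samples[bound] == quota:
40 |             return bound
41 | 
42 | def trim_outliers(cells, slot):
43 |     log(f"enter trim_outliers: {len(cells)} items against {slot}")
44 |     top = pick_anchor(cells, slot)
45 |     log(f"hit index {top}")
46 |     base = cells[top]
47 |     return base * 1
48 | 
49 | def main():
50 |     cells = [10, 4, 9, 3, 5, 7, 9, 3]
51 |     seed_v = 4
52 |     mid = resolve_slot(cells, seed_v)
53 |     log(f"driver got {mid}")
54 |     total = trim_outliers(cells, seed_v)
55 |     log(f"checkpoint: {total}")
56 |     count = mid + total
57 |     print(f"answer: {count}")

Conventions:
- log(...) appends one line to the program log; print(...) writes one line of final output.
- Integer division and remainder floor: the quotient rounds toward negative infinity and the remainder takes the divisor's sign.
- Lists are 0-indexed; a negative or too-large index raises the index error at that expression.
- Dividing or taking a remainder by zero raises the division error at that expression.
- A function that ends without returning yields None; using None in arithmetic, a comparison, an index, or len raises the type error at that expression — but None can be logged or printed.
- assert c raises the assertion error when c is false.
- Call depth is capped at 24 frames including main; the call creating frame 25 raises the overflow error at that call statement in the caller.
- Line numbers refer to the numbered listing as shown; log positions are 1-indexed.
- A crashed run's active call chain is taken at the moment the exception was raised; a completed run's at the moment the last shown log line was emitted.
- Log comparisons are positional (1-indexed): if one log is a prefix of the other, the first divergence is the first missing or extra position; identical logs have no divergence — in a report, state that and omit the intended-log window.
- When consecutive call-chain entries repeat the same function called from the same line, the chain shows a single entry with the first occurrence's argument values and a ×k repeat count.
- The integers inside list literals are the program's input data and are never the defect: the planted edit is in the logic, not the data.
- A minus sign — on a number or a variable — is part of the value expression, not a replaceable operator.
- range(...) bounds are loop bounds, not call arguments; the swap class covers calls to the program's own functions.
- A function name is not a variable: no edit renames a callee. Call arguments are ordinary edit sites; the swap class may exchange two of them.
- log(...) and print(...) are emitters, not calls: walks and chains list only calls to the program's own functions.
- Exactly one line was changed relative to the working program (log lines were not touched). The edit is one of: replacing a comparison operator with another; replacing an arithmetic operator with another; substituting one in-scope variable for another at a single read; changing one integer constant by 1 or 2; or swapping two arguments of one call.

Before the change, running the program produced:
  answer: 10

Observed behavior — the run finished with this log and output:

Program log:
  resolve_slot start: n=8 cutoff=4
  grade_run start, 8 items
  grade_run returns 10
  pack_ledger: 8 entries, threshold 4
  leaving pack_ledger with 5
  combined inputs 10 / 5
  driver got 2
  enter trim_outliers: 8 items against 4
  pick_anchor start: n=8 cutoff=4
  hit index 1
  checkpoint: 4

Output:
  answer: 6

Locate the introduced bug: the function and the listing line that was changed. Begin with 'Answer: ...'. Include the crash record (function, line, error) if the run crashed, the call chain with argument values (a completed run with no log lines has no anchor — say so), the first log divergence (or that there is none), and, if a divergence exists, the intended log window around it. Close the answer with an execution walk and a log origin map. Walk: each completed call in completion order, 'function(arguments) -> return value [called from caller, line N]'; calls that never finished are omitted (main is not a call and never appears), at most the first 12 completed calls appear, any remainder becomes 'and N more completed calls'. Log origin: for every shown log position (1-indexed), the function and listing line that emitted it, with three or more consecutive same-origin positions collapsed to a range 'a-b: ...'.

Answer: the defect is in trim_outliers at line 47.
Core observation: The log first diverges at position 11: the faulty run prints 'checkpoint: 4' where the working version prints 'checkpoint: 8'.
Call chain: main.
First divergence: position 11 — the shown line 'checkpoint: 4' should read 'checkpoint: 8'.
Intended log window:
  9: pick_anchor start: n=8 cutoff=4
  10: hit index 1
  11: checkpoint: 8
Execution walk:
  grade_run([10, 4, 9, 3, 5, 7, 9, 3]) -> 10  [called from resolve_slot, line 30]
  pack_ledger([10, 4, 9, 3, 5, 7, 9, 3], 4) -> 5  [called from resolve_slot, line 31]
  resolve_slot([10, 4, 9, 3, 5, 7, 9, 3], 4) -> 2  [called from main, line 52]
  pick_anchor([10, 4, 9, 3, 5, 7, 9, 3], 4) -> 1  [called from trim_outliers, line 44]
  trim_outliers([10, 4, 9, 3, 5, 7, 9, 3], 4) -> 4  [called from main, line 54]
Log line origins:
  1: from resolve_slot, line 29
  2: from grade_run, line 2
  3: from grade_run, line 7
  4: from pack_ledger, line 11
  5: from pack_ledger, line 16
  6: from resolve_slot, line 32
  7: from main, line 53
  8: from trim_outliers, line 43
  9: from pick_anchor, line 37
  10: from trim_outliers, line 45
  11: from main, line 55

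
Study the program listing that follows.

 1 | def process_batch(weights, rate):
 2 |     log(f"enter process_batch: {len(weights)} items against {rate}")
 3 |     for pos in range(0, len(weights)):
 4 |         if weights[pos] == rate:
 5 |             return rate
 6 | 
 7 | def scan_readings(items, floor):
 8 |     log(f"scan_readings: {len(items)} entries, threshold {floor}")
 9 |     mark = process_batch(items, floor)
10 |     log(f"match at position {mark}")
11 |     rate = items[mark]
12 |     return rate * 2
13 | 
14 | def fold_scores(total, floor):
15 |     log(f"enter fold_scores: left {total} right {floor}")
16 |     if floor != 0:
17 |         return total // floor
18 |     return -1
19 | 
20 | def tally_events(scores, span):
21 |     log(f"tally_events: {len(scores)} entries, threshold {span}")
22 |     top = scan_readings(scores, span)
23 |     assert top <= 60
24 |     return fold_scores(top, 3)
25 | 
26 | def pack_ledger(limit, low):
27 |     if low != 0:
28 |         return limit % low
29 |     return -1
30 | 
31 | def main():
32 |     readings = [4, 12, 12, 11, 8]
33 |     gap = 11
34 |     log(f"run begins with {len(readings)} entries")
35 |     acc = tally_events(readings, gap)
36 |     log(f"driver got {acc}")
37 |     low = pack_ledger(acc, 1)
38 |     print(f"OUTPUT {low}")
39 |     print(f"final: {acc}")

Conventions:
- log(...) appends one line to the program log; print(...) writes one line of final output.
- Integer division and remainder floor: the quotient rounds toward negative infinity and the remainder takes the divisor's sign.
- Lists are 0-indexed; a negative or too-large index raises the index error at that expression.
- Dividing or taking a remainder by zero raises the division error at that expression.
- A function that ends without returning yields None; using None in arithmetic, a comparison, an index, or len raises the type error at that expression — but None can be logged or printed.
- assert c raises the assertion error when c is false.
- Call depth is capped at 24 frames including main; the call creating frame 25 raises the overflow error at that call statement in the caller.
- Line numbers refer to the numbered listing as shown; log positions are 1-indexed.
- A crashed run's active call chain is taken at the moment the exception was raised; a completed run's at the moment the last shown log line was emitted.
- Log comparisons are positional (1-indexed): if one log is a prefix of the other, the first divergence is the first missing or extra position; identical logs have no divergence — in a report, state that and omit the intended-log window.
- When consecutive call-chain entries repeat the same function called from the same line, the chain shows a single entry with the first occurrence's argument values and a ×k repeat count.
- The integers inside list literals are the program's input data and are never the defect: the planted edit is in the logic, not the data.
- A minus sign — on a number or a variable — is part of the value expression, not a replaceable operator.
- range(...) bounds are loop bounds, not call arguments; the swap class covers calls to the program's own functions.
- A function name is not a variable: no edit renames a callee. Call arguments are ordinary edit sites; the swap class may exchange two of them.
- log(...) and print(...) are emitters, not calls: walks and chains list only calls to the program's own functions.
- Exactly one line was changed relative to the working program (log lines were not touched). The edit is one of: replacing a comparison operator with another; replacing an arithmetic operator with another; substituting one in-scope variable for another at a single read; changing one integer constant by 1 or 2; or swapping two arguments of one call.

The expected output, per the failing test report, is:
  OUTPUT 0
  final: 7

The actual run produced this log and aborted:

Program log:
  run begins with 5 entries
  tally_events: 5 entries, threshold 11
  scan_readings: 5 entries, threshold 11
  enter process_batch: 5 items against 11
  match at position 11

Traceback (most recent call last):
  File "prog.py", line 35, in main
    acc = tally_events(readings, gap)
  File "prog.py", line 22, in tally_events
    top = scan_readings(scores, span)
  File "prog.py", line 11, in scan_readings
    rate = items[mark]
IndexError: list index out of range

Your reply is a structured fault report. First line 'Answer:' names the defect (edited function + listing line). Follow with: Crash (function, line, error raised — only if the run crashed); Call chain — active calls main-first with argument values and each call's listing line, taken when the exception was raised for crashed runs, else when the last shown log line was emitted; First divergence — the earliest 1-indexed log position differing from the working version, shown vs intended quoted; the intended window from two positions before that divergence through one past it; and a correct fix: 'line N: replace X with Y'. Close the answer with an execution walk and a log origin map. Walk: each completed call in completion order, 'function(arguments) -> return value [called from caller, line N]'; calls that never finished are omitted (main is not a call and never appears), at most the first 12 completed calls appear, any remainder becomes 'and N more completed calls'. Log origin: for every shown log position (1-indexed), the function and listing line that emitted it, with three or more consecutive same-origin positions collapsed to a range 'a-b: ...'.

Answer: the defect is in process_batch at line 5.
The tell: Log line 5 is where behavior first shows: 'match at position 11' appears instead of 'match at position 3'.
Crash: scan_readings, line 11, IndexError.
Call chain: main -> tally_events([4, 12, 12, 11, 8], 11) (called at line 35) -> scan_readings([4, 12, 12, 11, 8], 11) (called at line 22).
First divergence: position 5 — the shown line 'match at position 11' should read 'match at position 3'.
Intended log window:
  3: scan_readings: 5 entries, threshold 11
  4: enter process_batch: 5 items against 11
  5: match at position 3
  6: enter fold_scores: left 22 right 3
Execution walk:
  process_batch([4, 12, 12, 11, 8], 11) -> 11  [called from scan_readings, line 9]
Log origin:
  1 — main, line 34
  2 — tally_events, line 21
  3 — scan_readings, line 8
  4 — process_batch, line 2
  5 — scan_readings, line 10
A correct fix: line 5: replace `rate` with `pos`.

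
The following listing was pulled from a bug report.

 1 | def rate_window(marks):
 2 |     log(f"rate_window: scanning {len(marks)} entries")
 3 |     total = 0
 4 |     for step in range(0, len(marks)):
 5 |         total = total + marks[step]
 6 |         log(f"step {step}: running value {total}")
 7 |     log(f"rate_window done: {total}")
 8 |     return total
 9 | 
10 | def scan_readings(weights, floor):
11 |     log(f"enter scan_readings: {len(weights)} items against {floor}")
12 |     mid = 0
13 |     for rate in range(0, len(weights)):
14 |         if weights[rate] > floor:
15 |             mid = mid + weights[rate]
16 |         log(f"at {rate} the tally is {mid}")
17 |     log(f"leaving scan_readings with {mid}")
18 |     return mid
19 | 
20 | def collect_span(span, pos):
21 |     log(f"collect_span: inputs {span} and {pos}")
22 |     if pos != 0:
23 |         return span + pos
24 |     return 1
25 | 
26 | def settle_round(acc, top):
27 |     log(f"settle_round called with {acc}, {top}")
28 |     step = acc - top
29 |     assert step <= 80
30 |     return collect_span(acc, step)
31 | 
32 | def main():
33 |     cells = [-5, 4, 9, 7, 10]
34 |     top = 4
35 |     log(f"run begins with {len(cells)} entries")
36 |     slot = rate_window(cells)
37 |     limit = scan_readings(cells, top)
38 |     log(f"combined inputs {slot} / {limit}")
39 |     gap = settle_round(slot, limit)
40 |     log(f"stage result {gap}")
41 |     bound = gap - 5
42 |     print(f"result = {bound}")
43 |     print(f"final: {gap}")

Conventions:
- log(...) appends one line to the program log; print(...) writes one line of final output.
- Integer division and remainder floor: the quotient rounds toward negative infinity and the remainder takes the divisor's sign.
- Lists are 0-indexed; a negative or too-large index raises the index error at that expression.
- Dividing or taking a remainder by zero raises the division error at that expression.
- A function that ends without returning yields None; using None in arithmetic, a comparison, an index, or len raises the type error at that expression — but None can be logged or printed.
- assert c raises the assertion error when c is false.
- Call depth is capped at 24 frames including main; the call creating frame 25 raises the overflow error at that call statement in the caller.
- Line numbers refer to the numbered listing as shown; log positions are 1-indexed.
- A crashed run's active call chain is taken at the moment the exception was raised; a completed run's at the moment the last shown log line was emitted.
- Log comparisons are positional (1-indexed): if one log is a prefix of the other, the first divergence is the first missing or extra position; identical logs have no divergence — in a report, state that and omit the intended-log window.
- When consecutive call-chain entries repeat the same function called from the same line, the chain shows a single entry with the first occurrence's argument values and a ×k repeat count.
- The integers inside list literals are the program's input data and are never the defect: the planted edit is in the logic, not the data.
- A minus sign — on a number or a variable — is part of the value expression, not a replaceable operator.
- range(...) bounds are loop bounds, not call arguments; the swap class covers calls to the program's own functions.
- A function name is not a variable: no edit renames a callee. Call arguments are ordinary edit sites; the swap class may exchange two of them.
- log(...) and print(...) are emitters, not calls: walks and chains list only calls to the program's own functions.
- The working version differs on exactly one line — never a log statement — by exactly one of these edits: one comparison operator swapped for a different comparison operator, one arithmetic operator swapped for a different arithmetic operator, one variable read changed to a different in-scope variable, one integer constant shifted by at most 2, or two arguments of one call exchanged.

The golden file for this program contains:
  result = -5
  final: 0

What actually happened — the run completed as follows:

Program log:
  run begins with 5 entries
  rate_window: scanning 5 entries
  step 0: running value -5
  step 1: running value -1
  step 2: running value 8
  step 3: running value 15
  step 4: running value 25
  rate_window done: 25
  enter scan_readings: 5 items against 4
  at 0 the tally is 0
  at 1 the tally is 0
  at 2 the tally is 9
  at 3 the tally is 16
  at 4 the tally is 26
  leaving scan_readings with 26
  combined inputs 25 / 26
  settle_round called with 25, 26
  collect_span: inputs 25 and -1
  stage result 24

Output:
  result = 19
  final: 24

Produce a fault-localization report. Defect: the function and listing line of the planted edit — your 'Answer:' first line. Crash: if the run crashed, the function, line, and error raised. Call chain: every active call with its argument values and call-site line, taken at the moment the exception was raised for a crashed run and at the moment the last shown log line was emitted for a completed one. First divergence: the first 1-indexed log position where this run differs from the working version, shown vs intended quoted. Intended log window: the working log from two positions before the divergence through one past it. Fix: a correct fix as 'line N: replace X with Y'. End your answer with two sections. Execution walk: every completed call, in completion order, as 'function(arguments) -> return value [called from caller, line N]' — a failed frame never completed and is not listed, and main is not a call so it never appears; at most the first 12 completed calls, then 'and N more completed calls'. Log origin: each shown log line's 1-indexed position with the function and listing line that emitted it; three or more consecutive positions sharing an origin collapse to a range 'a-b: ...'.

Answer: the defect is in collect_span at line 23.
Key fact: The earliest visible damage is log position 19 — 'stage result 24' rather than the intended 'stage result 0'.
Call chain: main.
First divergence: at position 19 the run shows 'stage result 24' where the working version logs 'stage result 0'.
Intended log window:
  17: settle_round called with 25, 26
  18: collect_span: inputs 25 and -1
  19: stage result 0
Execution walk:
  rate_window([-5, 4, 9, 7, 10]) -> 25  [called from main, line 36]
  scan_readings([-5, 4, 9, 7, 10], 4) -> 26  [called from main, line 37]
  collect_span(25, -1) -> 24  [called from settle_round, line 30]
  settle_round(25, 26) -> 24  [called from main, line 39]
Origin of each log line:
  1: from main, line 35
  2: from rate_window, line 2
  3-7: from rate_window, line 6
  8: from rate_window, line 7
  9: from scan_readings, line 11
  10-14: from scan_readings, line 16
  15: from scan_readings, line 17
  16: from main, line 38
  17: from settle_round, line 27
  18: from collect_span, line 21
  19: from main, line 40
A correct fix: line 23: replace `+` with `%`.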